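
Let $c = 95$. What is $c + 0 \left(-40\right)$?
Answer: $95$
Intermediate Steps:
$c + 0 \left(-40\right) = 95 + 0 \left(-40\right) = 95 + 0 = 95$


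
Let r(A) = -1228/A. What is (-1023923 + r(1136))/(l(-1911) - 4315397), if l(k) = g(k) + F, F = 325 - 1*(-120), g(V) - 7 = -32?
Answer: 290794439/1225453468 ≈ 0.23730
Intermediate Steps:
g(V) = -25 (g(V) = 7 - 32 = -25)
F = 445 (F = 325 + 120 = 445)
l(k) = 420 (l(k) = -25 + 445 = 420)
(-1023923 + r(1136))/(l(-1911) - 4315397) = (-1023923 - 1228/1136)/(420 - 4315397) = (-1023923 - 1228*1/1136)/(-4314977) = (-1023923 - 307/284)*(-1/4314977) = -290794439/284*(-1/4314977) = 290794439/1225453468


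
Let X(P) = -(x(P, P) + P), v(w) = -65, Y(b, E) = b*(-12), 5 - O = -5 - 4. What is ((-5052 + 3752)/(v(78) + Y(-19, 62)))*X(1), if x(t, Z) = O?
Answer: 19500/163 ≈ 119.63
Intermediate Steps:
O = 14 (O = 5 - (-5 - 4) = 5 - 1*(-9) = 5 + 9 = 14)
x(t, Z) = 14
Y(b, E) = -12*b
X(P) = -14 - P (X(P) = -(14 + P) = -14 - P)
((-5052 + 3752)/(v(78) + Y(-19, 62)))*X(1) = ((-5052 + 3752)/(-65 - 12*(-19)))*(-14 - 1*1) = (-1300/(-65 + 228))*(-14 - 1) = -1300/163*(-15) = 19500/163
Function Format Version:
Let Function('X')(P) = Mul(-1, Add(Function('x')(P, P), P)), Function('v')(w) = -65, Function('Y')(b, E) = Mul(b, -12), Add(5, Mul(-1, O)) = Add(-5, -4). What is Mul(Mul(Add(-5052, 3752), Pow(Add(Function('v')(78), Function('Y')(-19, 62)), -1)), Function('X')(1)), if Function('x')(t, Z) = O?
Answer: Rational(19500, 163) ≈ 119.63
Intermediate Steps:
O = 14 (O = Add(5, Mul(-1, Add(-5, -4))) = Add(5, Mul(-1, -9)) = Add(5, 9) = 14)
Function('x')(t, Z) = 14
Function('Y')(b, E) = Mul(-12, b)
Function('X')(P) = Add(-14, Mul(-1, P)) (Function('X')(P) = Mul(-1, Add(14, P)) = Add(-14, Mul(-1, P)))
Mul(Mul(Add(-5052, 3752), Pow(Add(Function('v')(78), Function('Y')(-19, 62)), -1)), Function('X')(1)) = Mul(Mul(Add(-5052, 3752), Pow(Add(-65, Mul(-12, -19)), -1)), Add(-14, Mul(-1, 1))) = Mul(Mul(-1300, Pow(Add(-65, 228), -1)), Add(-14, -1)) = Mul(Mul(-1300, Pow(163, -1)), -15) = Mul(Mul(-1300, Rational(1, 163)), -15) = Mul(Rational(-1300, 163), -15) = Rational(19500, 163)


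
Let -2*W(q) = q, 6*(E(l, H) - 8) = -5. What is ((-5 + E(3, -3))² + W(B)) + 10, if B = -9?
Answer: 691/36 ≈ 19.194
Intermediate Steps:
E(l, H) = 43/6 (E(l, H) = 8 + (⅙)*(-5) = 8 - ⅚ = 43/6)
W(q) = -q/2
((-5 + E(3, -3))² + W(B)) + 10 = ((-5 + 43/6)² - ½*(-9)) + 10 = ((13/6)² + 9/2) + 10 = (169/36 + 9/2) + 10 = 331/36 + 10 = 691/36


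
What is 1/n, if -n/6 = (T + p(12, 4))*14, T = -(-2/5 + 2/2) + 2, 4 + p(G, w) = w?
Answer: -5/588 ≈ -0.0085034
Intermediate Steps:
p(G, w) = -4 + w
T = 7/5 (T = -(-2*1/5 + 2*(1/2)) + 2 = -(-2/5 + 1) + 2 = -1*3/5 + 2 = -3/5 + 2 = 7/5 ≈ 1.4000)
n = -588/5 (n = -6*(7/5 + (-4 + 4))*14 = -6*(7/5 + 0)*14 = -42*14/5 = -6*98/5 = -588/5 ≈ -117.60)
1/n = 1/(-588/5) = -5/588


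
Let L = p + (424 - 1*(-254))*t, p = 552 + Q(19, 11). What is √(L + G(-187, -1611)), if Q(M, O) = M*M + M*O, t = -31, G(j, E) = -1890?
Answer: I*√21786 ≈ 147.6*I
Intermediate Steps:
Q(M, O) = M² + M*O
p = 1122 (p = 552 + 19*(19 + 11) = 552 + 19*30 = 552 + 570 = 1122)
L = -19896 (L = 1122 + (424 - 1*(-254))*(-31) = 1122 + (424 + 254)*(-31) = 1122 + 678*(-31) = 1122 - 21018 = -19896)
√(L + G(-187, -1611)) = √(-19896 - 1890) = √(-21786) = I*√21786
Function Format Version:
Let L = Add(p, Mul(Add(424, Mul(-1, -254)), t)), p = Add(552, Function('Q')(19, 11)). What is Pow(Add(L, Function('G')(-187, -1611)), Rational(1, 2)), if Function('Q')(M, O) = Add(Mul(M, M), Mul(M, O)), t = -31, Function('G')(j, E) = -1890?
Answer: Mul(I, Pow(21786, Rational(1, 2))) ≈ Mul(147.60, I)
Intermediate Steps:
Function('Q')(M, O) = Add(Pow(M, 2), Mul(M, O))
p = 1122 (p = Add(552, Mul(19, Add(19, 11))) = Add(552, Mul(19, 30)) = Add(552, 570) = 1122)
L = -19896 (L = Add(1122, Mul(Add(424, Mul(-1, -254)), -31)) = Add(1122, Mul(Add(424, 254), -31)) = Add(1122, Mul(678, -31)) = Add(1122, -21018) = -19896)
Pow(Add(L, Function('G')(-187, -1611)), Rational(1, 2)) = Pow(Add(-19896, -1890), Rational(1, 2)) = Pow(-21786, Rational(1, 2)) = Mul(I, Pow(21786, Rational(1, 2)))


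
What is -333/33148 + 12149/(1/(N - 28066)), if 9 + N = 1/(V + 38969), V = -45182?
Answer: -70245576857267681/205948524 ≈ -3.4108e+8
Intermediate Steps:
N = -55918/6213 (N = -9 + 1/(-45182 + 38969) = -9 + 1/(-6213) = -9 - 1/6213 = -55918/6213 ≈ -9.0002)
-333/33148 + 12149/(1/(N - 28066)) = -333/33148 + 12149/(1/(-55918/6213 - 28066)) = -333*1/33148 + 12149/(1/(-174429976/6213)) = -333/33148 + 12149/(-6213/174429976) = -333/33148 + 12149*(-174429976/6213) = -333/33148 - 2119149778424/6213 = -70245576857267681/205948524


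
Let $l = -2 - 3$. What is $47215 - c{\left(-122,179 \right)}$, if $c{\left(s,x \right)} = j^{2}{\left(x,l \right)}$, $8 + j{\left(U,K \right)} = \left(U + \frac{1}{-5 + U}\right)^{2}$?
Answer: $- \frac{940649930326296961}{916636176} \approx -1.0262 \cdot 10^{9}$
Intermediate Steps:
$l = -5$ ($l = -2 - 3 = -5$)
$j{\left(U,K \right)} = -8 + \left(U + \frac{1}{-5 + U}\right)^{2}$
$c{\left(s,x \right)} = \left(-8 + \frac{\left(1 + x^{2} - 5 x\right)^{2}}{\left(-5 + x\right)^{2}}\right)^{2}$
$47215 - c{\left(-122,179 \right)} = 47215 - \frac{\left(- \left(1 + 179^{2} - 895\right)^{2} + 8 \left(-5 + 179\right)^{2}\right)^{2}}{\left(-5 + 179\right)^{4}} = 47215 - \frac{\left(- \left(1 + 32041 - 895\right)^{2} + 8 \cdot 174^{2}\right)^{2}}{916636176} = 47215 - \frac{\left(- 31147^{2} + 8 \cdot 30276\right)^{2}}{916636176} = 47215 - \frac{\left(\left(-1\right) 970135609 + 242208\right)^{2}}{916636176} = 47215 - \frac{\left(-970135609 + 242208\right)^{2}}{916636176} = 47215 - \frac{\left(-969893401\right)^{2}}{916636176} = 47215 - \frac{1}{916636176} \cdot 940693209303346801 = 47215 - \frac{940693209303346801}{916636176} = - \frac{940649930326296961}{916636176}$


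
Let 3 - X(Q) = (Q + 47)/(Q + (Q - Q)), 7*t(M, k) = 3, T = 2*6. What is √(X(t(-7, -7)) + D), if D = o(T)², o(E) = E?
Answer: √327/3 ≈ 6.0277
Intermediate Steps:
T = 12
t(M, k) = 3/7 (t(M, k) = (⅐)*3 = 3/7)
D = 144 (D = 12² = 144)
X(Q) = 3 - (47 + Q)/Q (X(Q) = 3 - (Q + 47)/(Q + (Q - Q)) = 3 - (47 + Q)/(Q + 0) = 3 - (47 + Q)/Q)
√(X(t(-7, -7)) + D) = √((2 - 47/3/7) + 144) = √((2 - 47*7/3) + 144) = √((2 - 329/3) + 144) = √(-323/3 + 144) = √(109/3) = √327/3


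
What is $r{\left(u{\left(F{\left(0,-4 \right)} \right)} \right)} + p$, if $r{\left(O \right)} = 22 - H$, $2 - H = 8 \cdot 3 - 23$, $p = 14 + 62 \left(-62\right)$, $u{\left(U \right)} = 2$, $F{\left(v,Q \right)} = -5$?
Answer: $-3809$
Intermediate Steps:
$p = -3830$ ($p = 14 - 3844 = -3830$)
$H = 1$ ($H = 2 - \left(8 \cdot 3 - 23\right) = 2 - \left(24 - 23\right) = 2 - 1 = 1$)
$r{\left(O \right)} = 21$ ($r{\left(O \right)} = 22 - 1 = 21$)
$r{\left(u{\left(F{\left(0,-4 \right)} \right)} \right)} + p = 21 - 3830 = -3809$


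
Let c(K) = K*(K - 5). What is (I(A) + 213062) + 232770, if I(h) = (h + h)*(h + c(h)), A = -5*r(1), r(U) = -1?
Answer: 445882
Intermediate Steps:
c(K) = K*(-5 + K)
A = 5 (A = -5*(-1) = 5)
I(h) = 2*h*(h + h*(-5 + h)) (I(h) = (h + h)*(h + h*(-5 + h)) = (2*h)*(h + h*(-5 + h)) = 2*h*(h + h*(-5 + h)))
(I(A) + 213062) + 232770 = (2*5²*(-4 + 5) + 213062) + 232770 = (2*25*1 + 213062) + 232770 = (50 + 213062) + 232770 = 213112 + 232770 = 445882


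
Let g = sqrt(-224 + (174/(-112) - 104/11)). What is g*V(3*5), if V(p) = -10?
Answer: -15*I*sqrt(2477090)/154 ≈ -153.3*I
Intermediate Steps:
g = 3*I*sqrt(2477090)/308 (g = sqrt(-224 + (174*(-1/112) - 104*1/11)) = sqrt(-224 + (-87/56 - 104/11)) = sqrt(-224 - 6781/616) = sqrt(-144765/616) = 3*I*sqrt(2477090)/308 ≈ 15.33*I)
g*V(3*5) = (3*I*sqrt(2477090)/308)*(-10) = -15*I*sqrt(2477090)/154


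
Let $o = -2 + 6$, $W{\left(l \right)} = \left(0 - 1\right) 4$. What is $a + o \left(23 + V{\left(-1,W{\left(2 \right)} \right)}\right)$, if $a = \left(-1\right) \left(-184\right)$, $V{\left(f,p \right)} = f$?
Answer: $272$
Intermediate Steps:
$W{\left(l \right)} = -4$ ($W{\left(l \right)} = \left(-1\right) 4 = -4$)
$a = 184$
$o = 4$
$a + o \left(23 + V{\left(-1,W{\left(2 \right)} \right)}\right) = 184 + 4 \left(23 - 1\right) = 184 + 4 \cdot 22 = 184 + 88 = 272$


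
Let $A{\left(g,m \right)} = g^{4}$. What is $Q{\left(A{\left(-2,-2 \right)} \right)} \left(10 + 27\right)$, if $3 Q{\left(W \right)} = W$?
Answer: $\frac{592}{3} \approx 197.33$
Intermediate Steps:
$Q{\left(W \right)} = \frac{W}{3}$
$Q{\left(A{\left(-2,-2 \right)} \right)} \left(10 + 27\right) = \frac{\left(-2\right)^{4}}{3} \left(10 + 27\right) = \frac{1}{3} \cdot 16 \cdot 37 = \frac{16}{3} \cdot 37 = \frac{592}{3}$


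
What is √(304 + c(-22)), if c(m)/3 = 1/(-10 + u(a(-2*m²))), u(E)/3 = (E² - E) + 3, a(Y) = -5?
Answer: √2408251/89 ≈ 17.437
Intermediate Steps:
u(E) = 9 - 3*E + 3*E² (u(E) = 3*((E² - E) + 3) = 3*(3 + E² - E) = 9 - 3*E + 3*E²)
c(m) = 3/89 (c(m) = 3/(-10 + (9 - 3*(-5) + 3*(-5)²)) = 3/(-10 + (9 + 15 + 3*25)) = 3/(-10 + (9 + 15 + 75)) = 3/(-10 + 99) = 3/89)
√(304 + c(-22)) = √(304 + 3/89) = √(27059/89) = √2408251/89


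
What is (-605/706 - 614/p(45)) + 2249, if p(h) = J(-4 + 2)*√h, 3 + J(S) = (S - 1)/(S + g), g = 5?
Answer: 1587189/706 + 307*√5/30 ≈ 2271.0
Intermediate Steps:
J(S) = -3 + (-1 + S)/(5 + S) (J(S) = -3 + (S - 1)/(S + 5) = -3 + (-1 + S)/(5 + S))
p(h) = -4*√h (p(h) = (2*(-8 - (-4 + 2))/(5 + (-4 + 2)))*√h = (2*(-8 - 1*(-2))/(5 - 2))*√h = (2*(-8 + 2)/3)*√h = (2*(⅓)*(-6))*√h = -4*√h)
(-605/706 - 614/p(45)) + 2249 = (-605/706 - 614*(-√5/60)) + 2249 = (-605/706 - (-307)*√5/30) + 2249 = (-605/706 + 307*√5/30) + 2249 = 1587189/706 + 307*√5/30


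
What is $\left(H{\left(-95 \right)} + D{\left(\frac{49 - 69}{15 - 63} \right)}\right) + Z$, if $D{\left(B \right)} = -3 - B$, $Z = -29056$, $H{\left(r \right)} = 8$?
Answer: $- \frac{348617}{12} \approx -29051.0$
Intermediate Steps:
$\left(H{\left(-95 \right)} + D{\left(\frac{49 - 69}{15 - 63} \right)}\right) + Z = \left(8 - \left(3 + \frac{49 - 69}{15 - 63}\right)\right) - 29056 = \left(8 - \left(3 - \frac{20}{-48}\right)\right) - 29056 = \left(8 - \left(3 - - \frac{5}{12}\right)\right) - 29056 = \left(8 - \frac{41}{12}\right) - 29056 = \frac{55}{12} - 29056 = - \frac{348617}{12}$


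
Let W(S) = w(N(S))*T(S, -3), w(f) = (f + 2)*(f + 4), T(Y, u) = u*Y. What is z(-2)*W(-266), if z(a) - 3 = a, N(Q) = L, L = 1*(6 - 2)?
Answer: 38304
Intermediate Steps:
L = 4 (L = 1*4 = 4)
T(Y, u) = Y*u
N(Q) = 4
z(a) = 3 + a
w(f) = (2 + f)*(4 + f)
W(S) = -144*S (W(S) = (8 + 4² + 6*4)*(S*(-3)) = (8 + 16 + 24)*(-3*S) = 48*(-3*S) = -144*S)
z(-2)*W(-266) = (3 - 2)*(-144*(-266)) = 1*38304 = 38304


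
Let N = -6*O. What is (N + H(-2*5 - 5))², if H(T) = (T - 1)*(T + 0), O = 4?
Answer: 46656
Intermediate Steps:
N = -24 (N = -6*4 = -24)
H(T) = T*(-1 + T) (H(T) = (-1 + T)*T = T*(-1 + T))
(N + H(-2*5 - 5))² = (-24 + (-2*5 - 5)*(-1 + (-2*5 - 5)))² = (-24 + (-10 - 5)*(-1 + (-10 - 5)))² = (-24 - 15*(-1 - 15))² = (-24 - 15*(-16))² = (-24 + 240)² = 216² = 46656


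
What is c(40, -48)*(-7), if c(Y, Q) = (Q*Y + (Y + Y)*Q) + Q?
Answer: 40656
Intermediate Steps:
c(Y, Q) = Q + 3*Q*Y (c(Y, Q) = (Q*Y + (2*Y)*Q) + Q = (Q*Y + 2*Q*Y) + Q = 3*Q*Y + Q = Q + 3*Q*Y)
c(40, -48)*(-7) = -48*(1 + 3*40)*(-7) = -48*(1 + 120)*(-7) = -48*121*(-7) = -5808*(-7) = 40656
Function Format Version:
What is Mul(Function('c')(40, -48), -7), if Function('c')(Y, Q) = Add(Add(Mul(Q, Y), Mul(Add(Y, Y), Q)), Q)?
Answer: 40656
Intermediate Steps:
Function('c')(Y, Q) = Add(Q, Mul(3, Q, Y)) (Function('c')(Y, Q) = Add(Add(Mul(Q, Y), Mul(Mul(2, Y), Q)), Q) = Add(Add(Mul(Q, Y), Mul(2, Q, Y)), Q) = Add(Mul(3, Q, Y), Q) = Add(Q, Mul(3, Q, Y)))
Mul(Function('c')(40, -48), -7) = Mul(Mul(-48, Add(1, Mul(3, 40))), -7) = Mul(Mul(-48, Add(1, 120)), -7) = Mul(Mul(-48, 121), -7) = Mul(-5808, -7) = 40656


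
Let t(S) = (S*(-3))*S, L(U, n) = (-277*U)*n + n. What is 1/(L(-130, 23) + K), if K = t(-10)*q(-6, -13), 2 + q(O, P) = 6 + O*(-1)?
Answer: 1/825253 ≈ 1.2117e-6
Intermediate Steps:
q(O, P) = 4 - O (q(O, P) = -2 + (6 + O*(-1)) = -2 + (6 - O) = 4 - O)
L(U, n) = n - 277*U*n (L(U, n) = -277*U*n + n = n - 277*U*n)
t(S) = -3*S**2 (t(S) = (-3*S)*S = -3*S**2)
K = -3000 (K = (-3*(-10)**2)*(4 - 1*(-6)) = (-3*100)*(4 + 6) = -300*10 = -3000)
1/(L(-130, 23) + K) = 1/(23*(1 - 277*(-130)) - 3000) = 1/(23*(1 + 36010) - 3000) = 1/(23*36011 - 3000) = 1/(828253 - 3000) = 1/825253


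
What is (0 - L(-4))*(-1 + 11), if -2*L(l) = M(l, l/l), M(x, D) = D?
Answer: 5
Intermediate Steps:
L(l) = -½ (L(l) = -l/(2*l) = -½*1 = -½)
(0 - L(-4))*(-1 + 11) = (0 - 1*(-½))*(-1 + 11) = (0 + ½)*10 = (½)*10 = 5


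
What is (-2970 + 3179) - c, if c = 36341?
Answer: -36132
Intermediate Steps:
(-2970 + 3179) - c = (-2970 + 3179) - 1*36341 = 209 - 36341 = -36132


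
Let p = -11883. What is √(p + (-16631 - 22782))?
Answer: 4*I*√3206 ≈ 226.49*I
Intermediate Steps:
√(p + (-16631 - 22782)) = √(-11883 + (-16631 - 22782)) = √(-11883 - 39413) = √(-51296) = 4*I*√3206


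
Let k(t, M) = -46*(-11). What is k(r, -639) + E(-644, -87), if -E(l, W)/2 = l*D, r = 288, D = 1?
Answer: 1794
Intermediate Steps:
E(l, W) = -2*l
k(t, M) = 506
k(r, -639) + E(-644, -87) = 506 - 2*(-644) = 506 + 1288 = 1794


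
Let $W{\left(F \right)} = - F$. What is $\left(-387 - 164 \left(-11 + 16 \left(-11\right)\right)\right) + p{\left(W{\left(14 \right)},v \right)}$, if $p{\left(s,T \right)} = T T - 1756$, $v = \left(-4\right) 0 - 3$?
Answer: $28534$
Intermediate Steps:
$v = -3$ ($v = 0 - 3 = -3$)
$p{\left(s,T \right)} = -1756 + T^{2}$ ($p{\left(s,T \right)} = T^{2} - 1756 = -1756 + T^{2}$)
$\left(-387 - 164 \left(-11 + 16 \left(-11\right)\right)\right) + p{\left(W{\left(14 \right)},v \right)} = \left(-387 - 164 \left(-11 + 16 \left(-11\right)\right)\right) - \left(1756 - \left(-3\right)^{2}\right) = \left(-387 - 164 \left(-11 - 176\right)\right) + \left(-1756 + 9\right) = \left(-387 - -30668\right) - 1747 = \left(-387 + 30668\right) - 1747 = 30281 - 1747 = 28534$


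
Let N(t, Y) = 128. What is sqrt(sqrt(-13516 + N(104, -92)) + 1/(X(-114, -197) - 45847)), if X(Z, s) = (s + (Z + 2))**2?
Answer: sqrt(49634 + 4927067912*I*sqrt(3347))/49634 ≈ 7.6061 + 7.6061*I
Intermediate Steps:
X(Z, s) = (2 + Z + s)**2 (X(Z, s) = (s + (2 + Z))**2 = (2 + Z + s)**2)
sqrt(sqrt(-13516 + N(104, -92)) + 1/(X(-114, -197) - 45847)) = sqrt(sqrt(-13516 + 128) + 1/((2 - 114 - 197)**2 - 45847)) = sqrt(sqrt(-13388) + 1/((-309)**2 - 45847)) = sqrt(2*I*sqrt(3347) + 1/(95481 - 45847)) = sqrt(2*I*sqrt(3347) + 1/49634) = sqrt(1/49634 + 2*I*sqrt(3347))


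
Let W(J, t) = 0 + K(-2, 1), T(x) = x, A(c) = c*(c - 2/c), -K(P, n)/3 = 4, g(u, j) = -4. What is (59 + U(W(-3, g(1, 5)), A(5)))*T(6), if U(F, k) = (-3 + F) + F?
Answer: 192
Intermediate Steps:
K(P, n) = -12 (K(P, n) = -3*4 = -12)
W(J, t) = -12 (W(J, t) = 0 - 12 = -12)
U(F, k) = -3 + 2*F
(59 + U(W(-3, g(1, 5)), A(5)))*T(6) = (59 + (-3 + 2*(-12)))*6 = (59 + (-3 - 24))*6 = (59 - 27)*6 = 32*6 = 192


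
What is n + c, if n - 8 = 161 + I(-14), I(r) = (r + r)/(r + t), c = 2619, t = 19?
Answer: 13912/5 ≈ 2782.4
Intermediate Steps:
I(r) = 2*r/(19 + r) (I(r) = (r + r)/(r + 19) = (2*r)/(19 + r) = 2*r/(19 + r))
n = 817/5 (n = 8 + (161 + 2*(-14)/(19 - 14)) = 8 + (161 + 2*(-14)/5) = 8 + (161 + 2*(-14)*(1/5)) = 8 + (161 - 28/5) = 8 + 777/5 = 817/5 ≈ 163.40)
n + c = 817/5 + 2619 = 13912/5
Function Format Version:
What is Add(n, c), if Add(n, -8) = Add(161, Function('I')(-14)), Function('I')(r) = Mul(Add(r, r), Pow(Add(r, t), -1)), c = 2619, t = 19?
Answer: Rational(13912, 5) ≈ 2782.4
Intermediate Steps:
Function('I')(r) = Mul(2, r, Pow(Add(19, r), -1)) (Function('I')(r) = Mul(Add(r, r), Pow(Add(r, 19), -1)) = Mul(Mul(2, r), Pow(Add(19, r), -1)) = Mul(2, r, Pow(Add(19, r), -1)))
n = Rational(817, 5) (n = Add(8, Add(161, Mul(2, -14, Pow(Add(19, -14), -1)))) = Add(8, Add(161, Mul(2, -14, Pow(5, -1)))) = Add(8, Add(161, Mul(2, -14, Rational(1, 5)))) = Add(8, Add(161, Rational(-28, 5))) = Add(8, Rational(777, 5)) = Rational(817, 5) ≈ 163.40)
Add(n, c) = Add(Rational(817, 5), 2619) = Rational(13912, 5)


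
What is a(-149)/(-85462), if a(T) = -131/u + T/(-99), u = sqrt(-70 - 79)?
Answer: -149/8460738 - 131*I*sqrt(149)/12733838 ≈ -1.7611e-5 - 0.00012558*I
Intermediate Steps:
u = I*sqrt(149) (u = sqrt(-149) = I*sqrt(149) ≈ 12.207*I)
a(T) = -T/99 + 131*I*sqrt(149)/149 (a(T) = -131*(-I*sqrt(149)/149) + T/(-99) = -(-131)*I*sqrt(149)/149 + T*(-1/99) = 131*I*sqrt(149)/149 - T/99 = -T/99 + 131*I*sqrt(149)/149)
a(-149)/(-85462) = (-1/99*(-149) + 131*I*sqrt(149)/149)/(-85462) = (149/99 + 131*I*sqrt(149)/149)*(-1/85462) = -149/8460738 - 131*I*sqrt(149)/12733838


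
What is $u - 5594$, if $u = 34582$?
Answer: $28988$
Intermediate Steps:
$u - 5594 = 34582 - 5594 = 28988$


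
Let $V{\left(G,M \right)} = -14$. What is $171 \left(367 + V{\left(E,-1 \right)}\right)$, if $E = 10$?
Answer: $60363$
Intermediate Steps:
$171 \left(367 + V{\left(E,-1 \right)}\right) = 171 \left(367 - 14\right) = 171 \cdot 353 = 60363$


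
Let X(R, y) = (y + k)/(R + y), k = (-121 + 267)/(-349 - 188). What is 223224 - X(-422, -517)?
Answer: 112558861657/504243 ≈ 2.2322e+5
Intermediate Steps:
k = -146/537 (k = 146/(-537) = 146*(-1/537) = -146/537 ≈ -0.27188)
X(R, y) = (-146/537 + y)/(R + y) (X(R, y) = (y - 146/537)/(R + y) = (-146/537 + y)/(R + y))
223224 - X(-422, -517) = 223224 - (-146/537 - 517)/(-422 - 517) = 223224 - (-277775)/((-939)*537) = 223224 - (-1)*(-277775)/(939*537) = 223224 - 1*277775/504243 = 223224 - 277775/504243 = 112558861657/504243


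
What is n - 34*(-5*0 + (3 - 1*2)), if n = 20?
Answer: -14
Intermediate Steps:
n - 34*(-5*0 + (3 - 1*2)) = 20 - 34*(-5*0 + (3 - 1*2)) = 20 - 34*(0 + (3 - 2)) = 20 - 34*(0 + 1) = 20 - 34*1 = 20 - 34 = -14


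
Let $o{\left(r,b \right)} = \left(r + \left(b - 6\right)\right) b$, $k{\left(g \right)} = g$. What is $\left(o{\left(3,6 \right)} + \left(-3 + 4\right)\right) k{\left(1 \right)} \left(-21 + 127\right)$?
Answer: $2014$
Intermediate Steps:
$o{\left(r,b \right)} = b \left(-6 + b + r\right)$ ($o{\left(r,b \right)} = \left(r + \left(b - 6\right)\right) b = \left(r + \left(-6 + b\right)\right) b = \left(-6 + b + r\right) b = b \left(-6 + b + r\right)$)
$\left(o{\left(3,6 \right)} + \left(-3 + 4\right)\right) k{\left(1 \right)} \left(-21 + 127\right) = \left(6 \left(-6 + 6 + 3\right) + \left(-3 + 4\right)\right) 1 \left(-21 + 127\right) = \left(6 \cdot 3 + 1\right) 1 \cdot 106 = \left(18 + 1\right) 1 \cdot 106 = 19 \cdot 1 \cdot 106 = 19 \cdot 106 = 2014$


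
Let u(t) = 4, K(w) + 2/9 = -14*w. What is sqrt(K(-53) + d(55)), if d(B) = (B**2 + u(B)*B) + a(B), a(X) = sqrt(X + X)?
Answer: sqrt(35881 + 9*sqrt(110))/3 ≈ 63.224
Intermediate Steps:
K(w) = -2/9 - 14*w
a(X) = sqrt(2)*sqrt(X) (a(X) = sqrt(2*X) = sqrt(2)*sqrt(X))
d(B) = B**2 + 4*B + sqrt(2)*sqrt(B) (d(B) = (B**2 + 4*B) + sqrt(2)*sqrt(B) = B**2 + 4*B + sqrt(2)*sqrt(B))
sqrt(K(-53) + d(55)) = sqrt((-2/9 - 14*(-53)) + (55**2 + 4*55 + sqrt(2)*sqrt(55))) = sqrt((-2/9 + 742) + (3025 + 220 + sqrt(110))) = sqrt(6676/9 + (3245 + sqrt(110))) = sqrt(35881/9 + sqrt(110))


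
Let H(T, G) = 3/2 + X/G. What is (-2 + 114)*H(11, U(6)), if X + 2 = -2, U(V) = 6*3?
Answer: 1288/9 ≈ 143.11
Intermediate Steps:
U(V) = 18
X = -4 (X = -2 - 2 = -4)
H(T, G) = 3/2 - 4/G
(-2 + 114)*H(11, U(6)) = (-2 + 114)*(3/2 - 4/18) = 112*(3/2 - 4*1/18) = 112*(3/2 - 2/9) = 112*(23/18) = 1288/9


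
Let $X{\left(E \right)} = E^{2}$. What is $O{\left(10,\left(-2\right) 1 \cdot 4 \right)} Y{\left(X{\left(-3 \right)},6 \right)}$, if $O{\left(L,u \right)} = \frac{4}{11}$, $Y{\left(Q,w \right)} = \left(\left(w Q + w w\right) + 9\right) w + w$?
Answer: $\frac{2400}{11} \approx 218.18$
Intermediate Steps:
$Y{\left(Q,w \right)} = w + w \left(9 + w^{2} + Q w\right)$ ($Y{\left(Q,w \right)} = \left(\left(Q w + w^{2}\right) + 9\right) w + w = \left(\left(w^{2} + Q w\right) + 9\right) w + w = \left(9 + w^{2} + Q w\right) w + w = w \left(9 + w^{2} + Q w\right) + w = w + w \left(9 + w^{2} + Q w\right)$)
$O{\left(L,u \right)} = \frac{4}{11}$ ($O{\left(L,u \right)} = 4 \cdot \frac{1}{11} = \frac{4}{11}$)
$O{\left(10,\left(-2\right) 1 \cdot 4 \right)} Y{\left(X{\left(-3 \right)},6 \right)} = \frac{4 \cdot 6 \left(10 + 6^{2} + \left(-3\right)^{2} \cdot 6\right)}{11} = \frac{4 \cdot 6 \left(10 + 36 + 9 \cdot 6\right)}{11} = \frac{4 \cdot 6 \left(10 + 36 + 54\right)}{11} = \frac{4 \cdot 6 \cdot 100}{11} = \frac{4}{11} \cdot 600 = \frac{2400}{11}$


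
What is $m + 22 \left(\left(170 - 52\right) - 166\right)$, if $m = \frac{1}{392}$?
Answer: $- \frac{413951}{392} \approx -1056.0$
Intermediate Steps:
$m = \frac{1}{392} \approx 0.002551$
$m + 22 \left(\left(170 - 52\right) - 166\right) = \frac{1}{392} + 22 \left(\left(170 - 52\right) - 166\right) = \frac{1}{392} + 22 \left(118 - 166\right) = \frac{1}{392} + 22 \left(-48\right) = \frac{1}{392} - 1056 = - \frac{413951}{392}$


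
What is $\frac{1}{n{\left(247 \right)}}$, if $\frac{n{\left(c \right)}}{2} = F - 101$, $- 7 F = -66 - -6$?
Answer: $- \frac{7}{1294} \approx -0.0054096$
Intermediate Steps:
$F = \frac{60}{7}$ ($F = - \frac{-66 - -6}{7} = - \frac{-66 + 6}{7} = \left(- \frac{1}{7}\right) \left(-60\right) = \frac{60}{7} \approx 8.5714$)
$n{\left(c \right)} = - \frac{1294}{7}$ ($n{\left(c \right)} = 2 \left(\frac{60}{7} - 101\right) = 2 \left(- \frac{647}{7}\right) = - \frac{1294}{7}$)
$\frac{1}{n{\left(247 \right)}} = \frac{1}{- \frac{1294}{7}} = - \frac{7}{1294}$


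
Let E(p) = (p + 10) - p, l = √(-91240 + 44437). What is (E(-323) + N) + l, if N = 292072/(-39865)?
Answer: 106578/39865 + I*√46803 ≈ 2.6735 + 216.34*I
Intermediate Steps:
l = I*√46803 (l = √(-46803) = I*√46803 ≈ 216.34*I)
E(p) = 10 (E(p) = (10 + p) - p = 10)
N = -292072/39865 (N = 292072*(-1/39865) = -292072/39865 ≈ -7.3265)
(E(-323) + N) + l = (10 - 292072/39865) + I*√46803 = 106578/39865 + I*√46803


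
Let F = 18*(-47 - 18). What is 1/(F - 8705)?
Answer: -1/9875 ≈ -0.00010127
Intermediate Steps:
F = -1170 (F = 18*(-65) = -1170)
1/(F - 8705) = 1/(-1170 - 8705) = 1/(-9875) = -1/9875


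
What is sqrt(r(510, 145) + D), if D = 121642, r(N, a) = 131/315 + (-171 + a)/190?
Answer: 4*sqrt(1210348279)/399 ≈ 348.77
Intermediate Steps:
r(N, a) = -61/126 + a/190 (r(N, a) = 131*(1/315) + (-171 + a)*(1/190) = 131/315 + (-9/10 + a/190) = -61/126 + a/190)
sqrt(r(510, 145) + D) = sqrt((-61/126 + (1/190)*145) + 121642) = sqrt((-61/126 + 29/38) + 121642) = sqrt(334/1197 + 121642) = sqrt(145605808/1197) = 4*sqrt(1210348279)/399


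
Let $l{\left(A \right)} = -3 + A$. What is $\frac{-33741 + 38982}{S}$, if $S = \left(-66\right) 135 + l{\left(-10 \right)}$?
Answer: $- \frac{5241}{8923} \approx -0.58736$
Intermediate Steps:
$S = -8923$ ($S = \left(-66\right) 135 - 13 = -8910 - 13 = -8923$)
$\frac{-33741 + 38982}{S} = \frac{-33741 + 38982}{-8923} = 5241 \left(- \frac{1}{8923}\right) = - \frac{5241}{8923}$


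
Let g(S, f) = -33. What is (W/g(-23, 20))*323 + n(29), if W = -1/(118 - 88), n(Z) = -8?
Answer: -7597/990 ≈ -7.6737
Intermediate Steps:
W = -1/30 ≈ -0.033333
(W/g(-23, 20))*323 + n(29) = -1/30/(-33)*323 - 8 = -1/30*(-1/33)*323 - 8 = (1/990)*323 - 8 = 323/990 - 8 = -7597/990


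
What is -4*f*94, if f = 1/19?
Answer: -376/19 ≈ -19.789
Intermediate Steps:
f = 1/19 ≈ 0.052632
-4*f*94 = -4*1/19*94 = -4/19*94 = -376/19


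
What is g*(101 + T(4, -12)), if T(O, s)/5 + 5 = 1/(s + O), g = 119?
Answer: 71757/8 ≈ 8969.6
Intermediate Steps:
T(O, s) = -25 + 5/(O + s) (T(O, s) = -25 + 5/(s + O) = -25 + 5/(O + s))
g*(101 + T(4, -12)) = 119*(101 + 5*(1 - 5*4 - 5*(-12))/(4 - 12)) = 119*(101 + 5*(1 - 20 + 60)/(-8)) = 119*(101 + 5*(-1/8)*41) = 119*(101 - 205/8) = 119*(603/8) = 71757/8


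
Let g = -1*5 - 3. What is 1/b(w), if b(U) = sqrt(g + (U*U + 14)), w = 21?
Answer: sqrt(447)/447 ≈ 0.047298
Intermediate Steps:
g = -8 (g = -5 - 3 = -8)
b(U) = sqrt(6 + U**2) (b(U) = sqrt(-8 + (U*U + 14)) = sqrt(-8 + (U**2 + 14)) = sqrt(-8 + (14 + U**2)) = sqrt(6 + U**2))
1/b(w) = 1/(sqrt(6 + 21**2)) = 1/(sqrt(6 + 441)) = 1/(sqrt(447)) = sqrt(447)/447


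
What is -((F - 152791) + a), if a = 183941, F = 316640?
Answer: -347790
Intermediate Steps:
-((F - 152791) + a) = -((316640 - 152791) + 183941) = -(163849 + 183941) = -1*347790 = -347790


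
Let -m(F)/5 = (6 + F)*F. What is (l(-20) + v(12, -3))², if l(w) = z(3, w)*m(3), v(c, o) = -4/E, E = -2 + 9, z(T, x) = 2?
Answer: 3587236/49 ≈ 73209.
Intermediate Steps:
E = 7
m(F) = -5*F*(6 + F) (m(F) = -5*(6 + F)*F = -5*F*(6 + F))
v(c, o) = -4/7
l(w) = -270 (l(w) = 2*(-5*3*(6 + 3)) = 2*(-5*3*9) = 2*(-135) = -270)
(l(-20) + v(12, -3))² = (-270 - 4/7)² = (-1894/7)² = 3587236/49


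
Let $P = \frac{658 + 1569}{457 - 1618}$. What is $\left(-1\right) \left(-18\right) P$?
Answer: $- \frac{4454}{129} \approx -34.527$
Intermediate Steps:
$P = - \frac{2227}{1161}$ ($P = \frac{2227}{-1161} = 2227 \left(- \frac{1}{1161}\right) = - \frac{2227}{1161} \approx -1.9182$)
$\left(-1\right) \left(-18\right) P = \left(-1\right) \left(-18\right) \left(- \frac{2227}{1161}\right) = 18 \left(- \frac{2227}{1161}\right) = - \frac{4454}{129}$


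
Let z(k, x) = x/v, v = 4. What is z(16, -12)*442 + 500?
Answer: -826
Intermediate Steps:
z(k, x) = x/4
z(16, -12)*442 + 500 = ((¼)*(-12))*442 + 500 = -3*442 + 500 = -1326 + 500 = -826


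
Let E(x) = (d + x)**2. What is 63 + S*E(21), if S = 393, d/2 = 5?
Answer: 377736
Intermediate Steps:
d = 10 (d = 2*5 = 10)
E(x) = (10 + x)**2
63 + S*E(21) = 63 + 393*(10 + 21)**2 = 63 + 393*31**2 = 63 + 393*961 = 63 + 377673 = 377736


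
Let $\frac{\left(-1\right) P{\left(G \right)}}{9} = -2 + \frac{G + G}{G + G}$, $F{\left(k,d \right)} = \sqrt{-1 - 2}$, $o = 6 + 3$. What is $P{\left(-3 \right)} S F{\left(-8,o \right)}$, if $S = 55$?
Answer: $495 i \sqrt{3} \approx 857.37 i$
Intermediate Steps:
$o = 9$
$F{\left(k,d \right)} = i \sqrt{3}$ ($F{\left(k,d \right)} = \sqrt{-3} = i \sqrt{3}$)
$P{\left(G \right)} = 9$ ($P{\left(G \right)} = - 9 \left(-2 + \frac{G + G}{G + G}\right) = - 9 \left(-2 + \frac{2 G}{2 G}\right) = - 9 \left(-2 + 2 G \frac{1}{2 G}\right) = - 9 \left(-2 + 1\right) = \left(-9\right) \left(-1\right) = 9$)
$P{\left(-3 \right)} S F{\left(-8,o \right)} = 9 \cdot 55 i \sqrt{3} = 495 i \sqrt{3}$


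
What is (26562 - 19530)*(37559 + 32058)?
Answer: 489546744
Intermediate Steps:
(26562 - 19530)*(37559 + 32058) = 7032*69617 = 489546744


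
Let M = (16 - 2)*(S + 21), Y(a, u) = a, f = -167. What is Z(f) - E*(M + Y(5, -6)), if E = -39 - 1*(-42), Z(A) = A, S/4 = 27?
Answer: -5600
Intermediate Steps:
S = 108 (S = 4*27 = 108)
M = 1806 (M = (16 - 2)*(108 + 21) = 14*129 = 1806)
E = 3 (E = -39 + 42 = 3)
Z(f) - E*(M + Y(5, -6)) = -167 - 3*(1806 + 5) = -167 - 3*1811 = -167 - 1*5433 = -167 - 5433 = -5600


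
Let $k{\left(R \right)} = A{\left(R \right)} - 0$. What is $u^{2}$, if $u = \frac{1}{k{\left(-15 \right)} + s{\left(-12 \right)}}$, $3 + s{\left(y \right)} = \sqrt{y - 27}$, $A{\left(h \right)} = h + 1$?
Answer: $\frac{1}{\left(17 - i \sqrt{39}\right)^{2}} \approx 0.0023238 + 0.0019736 i$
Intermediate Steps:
$A{\left(h \right)} = 1 + h$
$k{\left(R \right)} = 1 + R$ ($k{\left(R \right)} = \left(1 + R\right) - 0 = \left(1 + R\right) + 0 = 1 + R$)
$s{\left(y \right)} = -3 + \sqrt{-27 + y}$ ($s{\left(y \right)} = -3 + \sqrt{y - 27} = -3 + \sqrt{-27 + y}$)
$u = \frac{1}{-17 + i \sqrt{39}}$ ($u = \frac{1}{\left(1 - 15\right) - \left(3 - \sqrt{-27 - 12}\right)} = \frac{1}{-14 - \left(3 - \sqrt{-39}\right)} = \frac{1}{-14 - \left(3 - i \sqrt{39}\right)} = \frac{1}{-17 + i \sqrt{39}} \approx -0.051829 - 0.01904 i$)
$u^{2} = \left(- \frac{17}{328} - \frac{i \sqrt{39}}{328}\right)^{2}$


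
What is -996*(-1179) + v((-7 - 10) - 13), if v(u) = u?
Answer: 1174254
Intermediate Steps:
-996*(-1179) + v((-7 - 10) - 13) = -996*(-1179) + ((-7 - 10) - 13) = 1174284 + (-17 - 13) = 1174284 - 30 = 1174254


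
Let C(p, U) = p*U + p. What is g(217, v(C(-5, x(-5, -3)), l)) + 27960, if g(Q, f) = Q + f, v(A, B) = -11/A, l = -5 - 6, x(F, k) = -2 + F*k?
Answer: 1972401/70 ≈ 28177.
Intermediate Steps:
l = -11
C(p, U) = p + U*p (C(p, U) = U*p + p = p + U*p)
g(217, v(C(-5, x(-5, -3)), l)) + 27960 = (217 - 11*(-1/(5*(1 + (-2 - 5*(-3)))))) + 27960 = (217 - 11*(-1/(5*(1 + (-2 + 15))))) + 27960 = (217 - 11*(-1/(5*(1 + 13)))) + 27960 = (217 - 11/((-5*14))) + 27960 = (217 - 11/(-70)) + 27960 = (217 - 11*(-1/70)) + 27960 = (217 + 11/70) + 27960 = 15201/70 + 27960 = 1972401/70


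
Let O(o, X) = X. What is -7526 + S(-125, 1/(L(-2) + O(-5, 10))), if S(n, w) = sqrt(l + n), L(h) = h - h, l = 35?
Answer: -7526 + 3*I*sqrt(10) ≈ -7526.0 + 9.4868*I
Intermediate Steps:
L(h) = 0
S(n, w) = sqrt(35 + n)
-7526 + S(-125, 1/(L(-2) + O(-5, 10))) = -7526 + sqrt(35 - 125) = -7526 + sqrt(-90) = -7526 + 3*I*sqrt(10)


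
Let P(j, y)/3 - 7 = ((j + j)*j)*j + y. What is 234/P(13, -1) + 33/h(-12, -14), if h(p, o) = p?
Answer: -6011/2200 ≈ -2.7323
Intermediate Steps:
P(j, y) = 21 + 3*y + 6*j³ (P(j, y) = 21 + 3*(((j + j)*j)*j + y) = 21 + 3*(((2*j)*j)*j + y) = 21 + 3*((2*j²)*j + y) = 21 + 3*(2*j³ + y) = 21 + 3*(y + 2*j³) = 21 + (3*y + 6*j³) = 21 + 3*y + 6*j³)
234/P(13, -1) + 33/h(-12, -14) = 234/(21 + 3*(-1) + 6*13³) + 33/(-12) = 234/(21 - 3 + 6*2197) + 33*(-1/12) = 234/(21 - 3 + 13182) - 11/4 = 234/13200 - 11/4 = 234*(1/13200) - 11/4 = 39/2200 - 11/4 = -6011/2200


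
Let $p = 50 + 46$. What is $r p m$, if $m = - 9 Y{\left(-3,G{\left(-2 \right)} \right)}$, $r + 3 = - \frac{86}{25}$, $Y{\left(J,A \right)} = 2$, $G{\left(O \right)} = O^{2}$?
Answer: $\frac{278208}{25} \approx 11128.0$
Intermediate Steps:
$r = - \frac{161}{25}$ ($r = -3 - \frac{86}{25} = - \frac{161}{25} \approx -6.44$)
$p = 96$
$m = -18$ ($m = \left(-9\right) 2 = -18$)
$r p m = \left(- \frac{161}{25}\right) 96 \left(-18\right) = \left(- \frac{15456}{25}\right) \left(-18\right) = \frac{278208}{25}$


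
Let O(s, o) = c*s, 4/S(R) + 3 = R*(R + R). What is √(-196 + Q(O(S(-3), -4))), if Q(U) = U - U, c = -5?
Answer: 14*I ≈ 14.0*I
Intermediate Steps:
S(R) = 4/(-3 + 2*R²) (S(R) = 4/(-3 + R*(R + R)) = 4/(-3 + R*(2*R)) = 4/(-3 + 2*R²))
O(s, o) = -5*s
Q(U) = 0
√(-196 + Q(O(S(-3), -4))) = √(-196 + 0) = √(-196) = 14*I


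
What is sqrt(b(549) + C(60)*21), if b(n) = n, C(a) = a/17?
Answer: 3*sqrt(20009)/17 ≈ 24.962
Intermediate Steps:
C(a) = a/17 (C(a) = a*(1/17) = a/17)
sqrt(b(549) + C(60)*21) = sqrt(549 + ((1/17)*60)*21) = sqrt(549 + (60/17)*21) = sqrt(549 + 1260/17) = sqrt(10593/17) = 3*sqrt(20009)/17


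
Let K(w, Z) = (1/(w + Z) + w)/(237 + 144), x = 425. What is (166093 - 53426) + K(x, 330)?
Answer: 32409546761/287655 ≈ 1.1267e+5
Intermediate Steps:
K(w, Z) = w/381 + 1/(381*(Z + w)) (K(w, Z) = (1/(Z + w) + w)/381 = (w + 1/(Z + w))*(1/381) = w/381 + 1/(381*(Z + w)))
(166093 - 53426) + K(x, 330) = (166093 - 53426) + (1 + 425² + 330*425)/(381*(330 + 425)) = 112667 + (1/381)*(1 + 180625 + 140250)/755 = 112667 + (1/381)*(1/755)*320876 = 112667 + 320876/287655 = 32409546761/287655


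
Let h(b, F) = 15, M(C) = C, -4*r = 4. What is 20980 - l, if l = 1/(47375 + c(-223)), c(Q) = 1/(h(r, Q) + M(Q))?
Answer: 206736898812/9853999 ≈ 20980.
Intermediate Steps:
r = -1 (r = -1/4*4 = -1)
c(Q) = 1/(15 + Q)
l = 208/9853999 (l = 1/(47375 + 1/(15 - 223)) = 1/(47375 + 1/(-208)) = 1/(47375 - 1/208) = 1/(9853999/208) = 208/9853999 ≈ 2.1108e-5)
20980 - l = 20980 - 1*208/9853999 = 20980 - 208/9853999 = 206736898812/9853999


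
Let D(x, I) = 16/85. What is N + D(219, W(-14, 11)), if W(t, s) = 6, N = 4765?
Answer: 405041/85 ≈ 4765.2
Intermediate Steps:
D(x, I) = 16/85 (D(x, I) = 16*(1/85) = 16/85)
N + D(219, W(-14, 11)) = 4765 + 16/85 = 405041/85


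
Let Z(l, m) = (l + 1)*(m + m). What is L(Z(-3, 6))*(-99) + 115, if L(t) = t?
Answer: 2491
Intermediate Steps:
Z(l, m) = 2*m*(1 + l) (Z(l, m) = (1 + l)*(2*m) = 2*m*(1 + l))
L(Z(-3, 6))*(-99) + 115 = (2*6*(1 - 3))*(-99) + 115 = (2*6*(-2))*(-99) + 115 = -24*(-99) + 115 = 2376 + 115 = 2491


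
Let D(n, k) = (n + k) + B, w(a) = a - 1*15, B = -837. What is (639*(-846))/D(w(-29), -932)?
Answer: 540594/1813 ≈ 298.18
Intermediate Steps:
w(a) = -15 + a (w(a) = a - 15 = -15 + a)
D(n, k) = -837 + k + n (D(n, k) = (n + k) - 837 = (k + n) - 837 = -837 + k + n)
(639*(-846))/D(w(-29), -932) = (639*(-846))/(-837 - 932 + (-15 - 29)) = -540594/(-837 - 932 - 44) = -540594/(-1813) = -540594*(-1/1813) = 540594/1813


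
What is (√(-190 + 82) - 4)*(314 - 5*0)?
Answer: -1256 + 1884*I*√3 ≈ -1256.0 + 3263.2*I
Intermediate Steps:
(√(-190 + 82) - 4)*(314 - 5*0) = (√(-108) - 4)*(314 + 0) = (6*I*√3 - 4)*314 = (-4 + 6*I*√3)*314 = -1256 + 1884*I*√3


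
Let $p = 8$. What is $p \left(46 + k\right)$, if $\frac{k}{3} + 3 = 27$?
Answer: $944$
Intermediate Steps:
$k = 72$ ($k = -9 + 3 \cdot 27 = -9 + 81 = 72$)
$p \left(46 + k\right) = 8 \left(46 + 72\right) = 8 \cdot 118 = 944$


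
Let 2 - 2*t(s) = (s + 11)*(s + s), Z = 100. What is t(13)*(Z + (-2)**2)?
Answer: -32344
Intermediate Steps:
t(s) = 1 - s*(11 + s) (t(s) = 1 - (s + 11)*(s + s)/2 = 1 - (11 + s)*2*s/2 = 1 - s*(11 + s))
t(13)*(Z + (-2)**2) = (1 - 1*13**2 - 11*13)*(100 + (-2)**2) = (1 - 1*169 - 143)*(100 + 4) = (1 - 169 - 143)*104 = -311*104 = -32344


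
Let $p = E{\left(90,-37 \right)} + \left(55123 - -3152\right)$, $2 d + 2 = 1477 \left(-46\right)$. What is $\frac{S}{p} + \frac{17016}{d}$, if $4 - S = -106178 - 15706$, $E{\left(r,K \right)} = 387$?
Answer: $\frac{130941106}{83036061} \approx 1.5769$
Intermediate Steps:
$d = -33972$ ($d = -1 + \frac{1477 \left(-46\right)}{2} = -1 + \frac{1}{2} \left(-67942\right) = -1 - 33971 = -33972$)
$p = 58662$ ($p = 387 + \left(55123 - -3152\right) = 387 + \left(55123 + 3152\right) = 387 + 58275 = 58662$)
$S = 121888$ ($S = 4 - \left(-106178 - 15706\right) = 4 - -121884 = 4 + 121884 = 121888$)
$\frac{S}{p} + \frac{17016}{d} = \frac{121888}{58662} + \frac{17016}{-33972} = 121888 \cdot \frac{1}{58662} + 17016 \left(- \frac{1}{33972}\right) = \frac{60944}{29331} - \frac{1418}{2831} = \frac{130941106}{83036061}$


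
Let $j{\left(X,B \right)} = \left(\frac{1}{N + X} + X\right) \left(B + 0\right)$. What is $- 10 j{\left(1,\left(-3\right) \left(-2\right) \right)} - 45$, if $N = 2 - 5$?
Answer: $-75$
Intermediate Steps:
$N = -3$ ($N = 2 - 5 = -3$)
$j{\left(X,B \right)} = B \left(X + \frac{1}{-3 + X}\right)$ ($j{\left(X,B \right)} = \left(\frac{1}{-3 + X} + X\right) \left(B + 0\right) = \left(X + \frac{1}{-3 + X}\right) B = B \left(X + \frac{1}{-3 + X}\right)$)
$- 10 j{\left(1,\left(-3\right) \left(-2\right) \right)} - 45 = - 10 \frac{\left(-3\right) \left(-2\right) \left(1 + 1^{2} - 3\right)}{-3 + 1} - 45 = - 10 \frac{6 \left(1 + 1 - 3\right)}{-2} - 45 = - 10 \cdot 6 \left(- \frac{1}{2}\right) \left(-1\right) - 45 = \left(-10\right) 3 - 45 = -30 - 45 = -75$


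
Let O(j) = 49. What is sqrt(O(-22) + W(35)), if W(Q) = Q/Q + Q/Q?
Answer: sqrt(51) ≈ 7.1414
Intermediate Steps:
W(Q) = 2 (W(Q) = 1 + 1 = 2)
sqrt(O(-22) + W(35)) = sqrt(49 + 2) = sqrt(51)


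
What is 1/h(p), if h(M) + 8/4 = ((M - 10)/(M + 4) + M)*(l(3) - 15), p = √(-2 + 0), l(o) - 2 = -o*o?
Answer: 25/2832 + 11*I*√2/1416 ≈ 0.0088277 + 0.010986*I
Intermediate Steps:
l(o) = 2 - o² (l(o) = 2 - o*o = 2 - o²)
p = I*√2 (p = √(-2) = I*√2 ≈ 1.4142*I)
h(M) = -2 - 22*M - 22*(-10 + M)/(4 + M) (h(M) = -2 + ((M - 10)/(M + 4) + M)*((2 - 1*3²) - 15) = -2 + ((-10 + M)/(4 + M) + M)*((2 - 1*9) - 15) = -2 + ((-10 + M)/(4 + M) + M)*((2 - 9) - 15) = -2 + (M + (-10 + M)/(4 + M))*(-7 - 15) = -2 + (M + (-10 + M)/(4 + M))*(-22) = -2 + (-22*M - 22*(-10 + M)/(4 + M)) = -2 - 22*M - 22*(-10 + M)/(4 + M))
1/h(p) = 1/(2*(106 - 56*I*√2 - 11*(I*√2)²)/(4 + I*√2)) = 1/(2*(106 - 56*I*√2 - 11*(-2))/(4 + I*√2)) = 1/(2*(106 - 56*I*√2 + 22)/(4 + I*√2)) = 1/(2*(128 - 56*I*√2)/(4 + I*√2)) = (4 + I*√2)/(2*(128 - 56*I*√2))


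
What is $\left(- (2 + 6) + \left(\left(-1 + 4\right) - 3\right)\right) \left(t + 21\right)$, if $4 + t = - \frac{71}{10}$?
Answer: $- \frac{396}{5} \approx -79.2$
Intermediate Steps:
$t = - \frac{111}{10}$ ($t = -4 - \frac{71}{10} = - \frac{111}{10} \approx -11.1$)
$\left(- (2 + 6) + \left(\left(-1 + 4\right) - 3\right)\right) \left(t + 21\right) = \left(- (2 + 6) + \left(\left(-1 + 4\right) - 3\right)\right) \left(- \frac{111}{10} + 21\right) = \left(\left(-1\right) 8 + \left(3 - 3\right)\right) \frac{99}{10} = \left(-8 + 0\right) \frac{99}{10} = \left(-8\right) \frac{99}{10} = - \frac{396}{5}$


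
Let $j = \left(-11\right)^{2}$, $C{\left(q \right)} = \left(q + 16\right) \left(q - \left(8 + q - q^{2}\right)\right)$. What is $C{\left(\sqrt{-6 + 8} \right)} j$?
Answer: $-11616 - 726 \sqrt{2} \approx -12643.0$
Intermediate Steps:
$C{\left(q \right)} = \left(-8 + q^{2}\right) \left(16 + q\right)$ ($C{\left(q \right)} = \left(16 + q\right) \left(q - \left(8 + q - q^{2}\right)\right) = \left(16 + q\right) \left(-8 + q^{2}\right) = \left(-8 + q^{2}\right) \left(16 + q\right)$)
$j = 121$
$C{\left(\sqrt{-6 + 8} \right)} j = \left(-128 + \left(\sqrt{-6 + 8}\right)^{3} - 8 \sqrt{-6 + 8} + 16 \left(\sqrt{-6 + 8}\right)^{2}\right) 121 = \left(-128 + \left(\sqrt{2}\right)^{3} - 8 \sqrt{2} + 16 \left(\sqrt{2}\right)^{2}\right) 121 = \left(-128 + 2 \sqrt{2} - 8 \sqrt{2} + 16 \cdot 2\right) 121 = \left(-128 + 2 \sqrt{2} - 8 \sqrt{2} + 32\right) 121 = \left(-96 - 6 \sqrt{2}\right) 121 = -11616 - 726 \sqrt{2}$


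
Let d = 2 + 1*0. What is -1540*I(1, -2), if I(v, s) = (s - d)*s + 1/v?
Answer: -13860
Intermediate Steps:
d = 2 (d = 2 + 0 = 2)
I(v, s) = 1/v + s*(-2 + s) (I(v, s) = (s - 1*2)*s + 1/v = (s - 2)*s + 1/v = (-2 + s)*s + 1/v = s*(-2 + s) + 1/v = 1/v + s*(-2 + s))
-1540*I(1, -2) = -1540*(1 - 2*1*(-2 - 2))/1 = -1540*(1 - 2*1*(-4)) = -1540*(1 + 8) = -1540*9 = -13860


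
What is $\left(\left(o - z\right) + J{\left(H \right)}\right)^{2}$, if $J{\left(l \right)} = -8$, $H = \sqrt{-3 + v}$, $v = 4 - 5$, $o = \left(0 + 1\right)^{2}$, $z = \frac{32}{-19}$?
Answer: $\frac{10201}{361} \approx 28.258$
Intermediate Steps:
$z = - \frac{32}{19}$ ($z = 32 \left(- \frac{1}{19}\right) = - \frac{32}{19} \approx -1.6842$)
$o = 1$ ($o = 1^{2} = 1$)
$v = -1$ ($v = 4 - 5 = -1$)
$H = 2 i$ ($H = \sqrt{-3 - 1} = \sqrt{-4} = 2 i \approx 2.0 i$)
$\left(\left(o - z\right) + J{\left(H \right)}\right)^{2} = \left(\left(1 - - \frac{32}{19}\right) - 8\right)^{2} = \left(\left(1 + \frac{32}{19}\right) - 8\right)^{2} = \left(\frac{51}{19} - 8\right)^{2} = \left(- \frac{101}{19}\right)^{2} = \frac{10201}{361}$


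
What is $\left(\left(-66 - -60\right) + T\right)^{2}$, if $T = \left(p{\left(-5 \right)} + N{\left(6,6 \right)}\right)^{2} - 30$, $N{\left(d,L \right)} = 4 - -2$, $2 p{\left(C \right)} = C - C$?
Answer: $0$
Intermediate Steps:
$p{\left(C \right)} = 0$ ($p{\left(C \right)} = \frac{C - C}{2} = \frac{1}{2} \cdot 0 = 0$)
$N{\left(d,L \right)} = 6$ ($N{\left(d,L \right)} = 4 + 2 = 6$)
$T = 6$ ($T = \left(0 + 6\right)^{2} - 30 = 6^{2} - 30 = 36 - 30 = 6$)
$\left(\left(-66 - -60\right) + T\right)^{2} = \left(\left(-66 - -60\right) + 6\right)^{2} = \left(\left(-66 + 60\right) + 6\right)^{2} = \left(-6 + 6\right)^{2} = 0^{2} = 0$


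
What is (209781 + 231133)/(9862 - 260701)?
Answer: -440914/250839 ≈ -1.7578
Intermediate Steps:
(209781 + 231133)/(9862 - 260701) = 440914/(-250839) = 440914*(-1/250839) = -440914/250839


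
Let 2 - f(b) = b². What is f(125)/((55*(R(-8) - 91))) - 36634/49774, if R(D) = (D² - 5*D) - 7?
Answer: -394854211/8212710 ≈ -48.078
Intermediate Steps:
R(D) = -7 + D² - 5*D
f(b) = 2 - b²
f(125)/((55*(R(-8) - 91))) - 36634/49774 = (2 - 1*125²)/((55*((-7 + (-8)² - 5*(-8)) - 91))) - 36634/49774 = (2 - 1*15625)/((55*((-7 + 64 + 40) - 91))) - 36634*1/49774 = (2 - 15625)/((55*(97 - 91))) - 18317/24887 = -15623/(55*6) - 18317/24887 = -15623/330 - 18317/24887 = -394854211/8212710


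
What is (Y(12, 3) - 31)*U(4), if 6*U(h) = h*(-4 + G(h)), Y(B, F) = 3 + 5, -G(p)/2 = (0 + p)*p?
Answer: 552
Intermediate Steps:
G(p) = -2*p² (G(p) = -2*(0 + p)*p = -2*p*p = -2*p²)
Y(B, F) = 8
U(h) = h*(-4 - 2*h²)/6 (U(h) = (h*(-4 - 2*h²))/6 = h*(-4 - 2*h²)/6)
(Y(12, 3) - 31)*U(4) = (8 - 31)*(-⅓*4*(2 + 4²)) = -(-23)*4*(2 + 16)/3 = -(-23)*4*18/3 = -23*(-24) = 552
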